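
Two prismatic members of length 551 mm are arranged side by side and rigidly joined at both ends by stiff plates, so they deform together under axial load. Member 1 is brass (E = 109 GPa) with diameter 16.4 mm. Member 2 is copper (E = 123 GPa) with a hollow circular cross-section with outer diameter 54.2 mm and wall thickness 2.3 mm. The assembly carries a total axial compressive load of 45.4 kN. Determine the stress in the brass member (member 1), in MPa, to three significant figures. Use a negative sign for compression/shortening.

A_1 = 211.2 mm².
A_2 = 375 mm².
Equal strain + equilibrium ⇒ each member carries load in proportion to AE: A₁E₁ = 23030000 N, A₂E₂ = 46130000 N, ΣAE = 69150000 N.
σ₁ = P·E₁/ΣAE = -45400·109000/69150000 = -71.56 MPa.

-71.6 MPa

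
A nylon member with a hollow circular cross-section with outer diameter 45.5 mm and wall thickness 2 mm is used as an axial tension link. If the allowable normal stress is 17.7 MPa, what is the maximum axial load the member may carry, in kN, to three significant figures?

A = 273.3 mm².
P_max = σ_allow · A = 17.7 · 273.3 = 4838 N = 4.838 kN.

4.84 kN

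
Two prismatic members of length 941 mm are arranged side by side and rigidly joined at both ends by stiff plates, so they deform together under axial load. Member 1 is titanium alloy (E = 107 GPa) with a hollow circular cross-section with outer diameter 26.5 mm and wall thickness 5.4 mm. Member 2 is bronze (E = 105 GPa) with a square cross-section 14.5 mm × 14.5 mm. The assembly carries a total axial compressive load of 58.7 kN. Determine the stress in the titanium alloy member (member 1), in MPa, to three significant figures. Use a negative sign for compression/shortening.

A_1 = 358 mm².
A_2 = 210.2 mm².
Equal strain + equilibrium ⇒ each member carries load in proportion to AE: A₁E₁ = 38300000 N, A₂E₂ = 22080000 N, ΣAE = 60380000 N.
σ₁ = P·E₁/ΣAE = -58700·107000/60380000 = -104 MPa.

-104 MPa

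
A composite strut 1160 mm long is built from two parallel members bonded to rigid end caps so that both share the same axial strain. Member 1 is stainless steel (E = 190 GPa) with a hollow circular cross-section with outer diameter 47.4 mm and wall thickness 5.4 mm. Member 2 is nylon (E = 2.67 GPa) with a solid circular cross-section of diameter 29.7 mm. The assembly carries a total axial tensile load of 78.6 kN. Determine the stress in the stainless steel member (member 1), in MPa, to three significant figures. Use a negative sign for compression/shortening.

A_1 = 712.5 mm².
A_2 = 692.8 mm².
Equal strain + equilibrium ⇒ each member carries load in proportion to AE: A₁E₁ = 135400000 N, A₂E₂ = 1850000 N, ΣAE = 137200000 N.
σ₁ = P·E₁/ΣAE = 78600·190000/137200000 = 108.8 MPa.

109 MPa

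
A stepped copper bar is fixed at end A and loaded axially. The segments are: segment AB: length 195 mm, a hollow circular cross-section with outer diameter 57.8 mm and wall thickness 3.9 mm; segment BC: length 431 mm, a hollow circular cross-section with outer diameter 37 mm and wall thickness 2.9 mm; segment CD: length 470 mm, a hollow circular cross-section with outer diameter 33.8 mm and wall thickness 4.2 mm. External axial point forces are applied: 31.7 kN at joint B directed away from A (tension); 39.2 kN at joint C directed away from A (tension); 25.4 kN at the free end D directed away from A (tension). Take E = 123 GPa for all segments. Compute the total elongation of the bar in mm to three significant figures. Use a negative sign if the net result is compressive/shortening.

1.21 mm

Internal axial forces (sectioning from the free end, tension +): N_CD = 25.4 kN, N_BC = 64.6 kN, N_AB = 96.3 kN.
A_AB = 660.4 mm².
A_BC = 310.7 mm².
A_CD = 390.6 mm².
δ_AB = 96300·195/(660.4·123000) = 0.2312 mm
δ_BC = 64600·431/(310.7·123000) = 0.7286 mm
δ_CD = 25400·470/(390.6·123000) = 0.2485 mm
δ = Σδ_i = 1.208 mm.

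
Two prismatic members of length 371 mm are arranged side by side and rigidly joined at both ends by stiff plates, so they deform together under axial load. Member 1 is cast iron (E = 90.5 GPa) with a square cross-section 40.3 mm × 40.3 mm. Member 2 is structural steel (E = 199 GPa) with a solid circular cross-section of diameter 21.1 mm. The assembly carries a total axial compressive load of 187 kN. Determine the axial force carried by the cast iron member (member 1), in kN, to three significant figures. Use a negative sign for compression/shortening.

-127 kN

A_1 = 1624 mm².
A_2 = 349.7 mm².
Equal strain + equilibrium ⇒ each member carries load in proportion to AE: A₁E₁ = 147000000 N, A₂E₂ = 69580000 N, ΣAE = 216600000 N.
F₁ = P·A₁E₁/ΣAE = -187000·147000000/216600000 = -126900 N.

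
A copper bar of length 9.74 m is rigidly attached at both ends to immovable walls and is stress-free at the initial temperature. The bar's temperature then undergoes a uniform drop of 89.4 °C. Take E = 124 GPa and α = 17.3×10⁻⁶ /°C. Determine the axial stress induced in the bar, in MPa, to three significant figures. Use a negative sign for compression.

192 MPa

Free thermal expansion αLΔT = 17.3e-6 · 9740 · -89.4 = -15.06 mm.
The walls impose strain ε = −(-15.06)/9740 = 1.5466e-03; σ = Eε = 124000 · 1.5466e-03 = 191.8 MPa.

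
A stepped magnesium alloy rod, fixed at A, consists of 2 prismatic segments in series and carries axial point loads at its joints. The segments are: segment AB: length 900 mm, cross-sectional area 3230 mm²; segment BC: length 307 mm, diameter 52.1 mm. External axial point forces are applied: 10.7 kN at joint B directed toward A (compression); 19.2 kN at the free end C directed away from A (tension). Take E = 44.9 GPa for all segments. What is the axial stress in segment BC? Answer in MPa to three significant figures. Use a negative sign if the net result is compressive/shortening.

Internal axial forces (sectioning from the free end, tension +): N_BC = 19.2 kN, N_AB = 8.5 kN.
A_BC = 2132 mm².
σ_BC = N_BC/A_BC = 19200/2132 = 9.006 MPa.

9.01 MPa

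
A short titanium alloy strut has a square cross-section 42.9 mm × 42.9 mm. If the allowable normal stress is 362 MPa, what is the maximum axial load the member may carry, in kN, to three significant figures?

A = 1840 mm².
P_max = σ_allow · A = 362 · 1840 = 666200 N = 666.2 kN.

666 kN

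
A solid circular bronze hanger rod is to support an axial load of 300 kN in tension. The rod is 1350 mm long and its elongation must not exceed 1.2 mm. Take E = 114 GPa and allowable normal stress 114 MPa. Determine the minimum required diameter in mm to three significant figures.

Required area A ≥ P/σ_allow = 300000/114 = 2632 mm².
For a solid circular section, d ≥ √(4A/π) = 57.88 mm.
Elongation limit: A ≥ PL/(Eδ_allow) = 300000·1350/(114000·1.2) = 2961 mm² ⇒ d ≥ 61.4 mm.
The elongation limit governs.

61.4 mm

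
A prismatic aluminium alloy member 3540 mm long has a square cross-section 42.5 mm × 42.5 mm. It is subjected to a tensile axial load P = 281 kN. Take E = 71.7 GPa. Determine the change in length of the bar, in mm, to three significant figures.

7.68 mm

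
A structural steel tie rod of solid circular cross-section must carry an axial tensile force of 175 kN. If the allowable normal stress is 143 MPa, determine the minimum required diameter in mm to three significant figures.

Required area A ≥ P/σ_allow = 175000/143 = 1224 mm².
For a solid circular section, d ≥ √(4A/π) = 39.47 mm.

39.5 mm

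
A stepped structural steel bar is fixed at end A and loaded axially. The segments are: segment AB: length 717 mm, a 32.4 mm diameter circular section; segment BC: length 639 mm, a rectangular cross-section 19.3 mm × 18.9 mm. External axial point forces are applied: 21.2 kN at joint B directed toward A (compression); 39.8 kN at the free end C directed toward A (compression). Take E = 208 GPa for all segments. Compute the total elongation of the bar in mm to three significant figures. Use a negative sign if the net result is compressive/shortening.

Internal axial forces (sectioning from the free end, tension +): N_BC = -39.8 kN, N_AB = -61 kN.
A_AB = 824.5 mm².
A_BC = 364.8 mm².
δ_AB = -61000·717/(824.5·208000) = -0.255 mm
δ_BC = -39800·639/(364.8·208000) = -0.3352 mm
δ = Σδ_i = -0.5902 mm.

-0.590 mm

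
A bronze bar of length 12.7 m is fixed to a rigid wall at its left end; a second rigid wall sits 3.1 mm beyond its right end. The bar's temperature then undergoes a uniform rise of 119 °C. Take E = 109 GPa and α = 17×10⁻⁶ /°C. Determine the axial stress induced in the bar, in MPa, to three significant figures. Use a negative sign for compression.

-194 MPa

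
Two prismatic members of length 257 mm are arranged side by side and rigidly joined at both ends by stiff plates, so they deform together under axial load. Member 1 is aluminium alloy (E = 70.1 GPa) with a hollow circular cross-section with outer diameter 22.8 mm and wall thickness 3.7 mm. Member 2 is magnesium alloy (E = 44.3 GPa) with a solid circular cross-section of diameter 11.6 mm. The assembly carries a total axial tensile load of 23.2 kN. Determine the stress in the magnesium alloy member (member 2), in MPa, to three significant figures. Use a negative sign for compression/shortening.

50.8 MPa

A_1 = 222 mm².
A_2 = 105.7 mm².
Equal strain + equilibrium ⇒ each member carries load in proportion to AE: A₁E₁ = 15560000 N, A₂E₂ = 4682000 N, ΣAE = 20250000 N.
σ₂ = P·E₂/ΣAE = 23200·44300/20250000 = 50.77 MPa.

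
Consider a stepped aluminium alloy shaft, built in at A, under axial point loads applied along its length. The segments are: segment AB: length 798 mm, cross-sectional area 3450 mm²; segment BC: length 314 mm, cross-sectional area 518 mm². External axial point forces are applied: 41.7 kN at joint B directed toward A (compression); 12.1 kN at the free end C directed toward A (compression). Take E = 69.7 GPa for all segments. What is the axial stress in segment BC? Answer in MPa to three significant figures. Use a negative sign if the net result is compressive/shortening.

-23.4 MPa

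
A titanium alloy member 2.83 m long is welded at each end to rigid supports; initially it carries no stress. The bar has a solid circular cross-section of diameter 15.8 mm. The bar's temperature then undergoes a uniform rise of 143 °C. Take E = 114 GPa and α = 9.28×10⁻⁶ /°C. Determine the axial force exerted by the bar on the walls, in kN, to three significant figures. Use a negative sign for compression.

-29.7 kN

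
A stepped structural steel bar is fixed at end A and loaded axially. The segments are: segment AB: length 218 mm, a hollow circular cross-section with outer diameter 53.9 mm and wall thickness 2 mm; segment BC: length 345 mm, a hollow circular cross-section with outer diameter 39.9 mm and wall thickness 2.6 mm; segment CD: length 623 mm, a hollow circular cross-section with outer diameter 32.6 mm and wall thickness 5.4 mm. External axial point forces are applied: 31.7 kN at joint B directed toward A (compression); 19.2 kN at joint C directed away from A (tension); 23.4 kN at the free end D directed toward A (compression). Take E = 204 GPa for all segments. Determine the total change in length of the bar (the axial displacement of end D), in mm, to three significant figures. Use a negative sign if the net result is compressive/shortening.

Internal axial forces (sectioning from the free end, tension +): N_CD = -23.4 kN, N_BC = -4.2 kN, N_AB = -35.9 kN.
A_AB = 326.1 mm².
A_BC = 304.7 mm².
A_CD = 461.4 mm².
δ_AB = -35900·218/(326.1·204000) = -0.1176 mm
δ_BC = -4200·345/(304.7·204000) = -0.02331 mm
δ_CD = -23400·623/(461.4·204000) = -0.1549 mm
δ = Σδ_i = -0.2958 mm.

-0.296 mm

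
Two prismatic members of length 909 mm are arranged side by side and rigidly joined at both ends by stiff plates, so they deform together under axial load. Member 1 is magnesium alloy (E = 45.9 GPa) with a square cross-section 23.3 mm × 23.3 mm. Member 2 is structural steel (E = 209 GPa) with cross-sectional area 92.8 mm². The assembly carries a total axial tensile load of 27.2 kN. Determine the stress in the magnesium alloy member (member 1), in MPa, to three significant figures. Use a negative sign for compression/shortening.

A_1 = 542.9 mm².
Equal strain + equilibrium ⇒ each member carries load in proportion to AE: A₁E₁ = 24920000 N, A₂E₂ = 19400000 N, ΣAE = 44310000 N.
σ₁ = P·E₁/ΣAE = 27200·45900/44310000 = 28.17 MPa.

28.2 MPa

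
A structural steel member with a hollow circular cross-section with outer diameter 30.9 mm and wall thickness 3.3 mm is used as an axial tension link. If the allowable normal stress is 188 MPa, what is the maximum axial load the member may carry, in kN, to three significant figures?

A = 286.1 mm².
P_max = σ_allow · A = 188 · 286.1 = 53790 N = 53.79 kN.

53.8 kN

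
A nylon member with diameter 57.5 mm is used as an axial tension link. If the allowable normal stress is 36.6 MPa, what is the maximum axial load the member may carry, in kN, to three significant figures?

A = 2597 mm².
P_max = σ_allow · A = 36.6 · 2597 = 95040 N = 95.04 kN.

95.0 kN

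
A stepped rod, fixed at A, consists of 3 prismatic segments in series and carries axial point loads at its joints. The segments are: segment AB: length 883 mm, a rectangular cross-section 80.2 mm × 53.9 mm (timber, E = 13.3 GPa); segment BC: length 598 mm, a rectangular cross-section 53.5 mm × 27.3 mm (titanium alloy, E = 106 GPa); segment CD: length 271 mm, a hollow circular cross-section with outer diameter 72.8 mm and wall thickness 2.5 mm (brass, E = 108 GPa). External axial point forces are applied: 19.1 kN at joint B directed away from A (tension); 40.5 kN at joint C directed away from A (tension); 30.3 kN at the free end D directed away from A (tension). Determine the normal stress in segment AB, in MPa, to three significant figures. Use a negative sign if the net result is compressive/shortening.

20.8 MPa

Internal axial forces (sectioning from the free end, tension +): N_CD = 30.3 kN, N_BC = 70.8 kN, N_AB = 89.9 kN.
A_AB = 4323 mm².
σ_AB = N_AB/A_AB = 89900/4323 = 20.8 MPa.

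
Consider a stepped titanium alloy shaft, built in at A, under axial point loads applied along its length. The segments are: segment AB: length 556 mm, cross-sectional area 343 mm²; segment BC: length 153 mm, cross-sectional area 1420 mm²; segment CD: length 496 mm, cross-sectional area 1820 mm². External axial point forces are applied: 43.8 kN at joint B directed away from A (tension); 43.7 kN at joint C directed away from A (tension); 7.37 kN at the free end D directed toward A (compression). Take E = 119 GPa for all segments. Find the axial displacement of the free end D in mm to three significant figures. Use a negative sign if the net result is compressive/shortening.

1.11 mm

Internal axial forces (sectioning from the free end, tension +): N_CD = -7.37 kN, N_BC = 36.33 kN, N_AB = 80.13 kN.
δ_AB = 80130·556/(343·119000) = 1.092 mm
δ_BC = 36330·153/(1420·119000) = 0.03289 mm
δ_CD = -7370·496/(1820·119000) = -0.01688 mm
δ = Σδ_i = 1.108 mm.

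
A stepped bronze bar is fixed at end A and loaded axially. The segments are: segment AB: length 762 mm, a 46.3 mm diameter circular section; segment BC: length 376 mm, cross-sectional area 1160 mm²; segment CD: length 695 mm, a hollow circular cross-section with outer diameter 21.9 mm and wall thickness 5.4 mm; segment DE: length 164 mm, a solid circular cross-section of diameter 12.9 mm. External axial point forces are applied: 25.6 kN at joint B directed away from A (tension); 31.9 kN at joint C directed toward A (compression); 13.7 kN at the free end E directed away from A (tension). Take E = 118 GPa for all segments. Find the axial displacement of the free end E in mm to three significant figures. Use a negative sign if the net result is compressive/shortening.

Internal axial forces (sectioning from the free end, tension +): N_DE = 13.7 kN, N_CD = 13.7 kN, N_BC = -18.2 kN, N_AB = 7.4 kN.
A_AB = 1684 mm².
A_CD = 279.9 mm².
A_DE = 130.7 mm².
δ_AB = 7400·762/(1684·118000) = 0.02838 mm
δ_BC = -18200·376/(1160·118000) = -0.04999 mm
δ_CD = 13700·695/(279.9·118000) = 0.2883 mm
δ_DE = 13700·164/(130.7·118000) = 0.1457 mm
δ = Σδ_i = 0.4123 mm.

0.412 mm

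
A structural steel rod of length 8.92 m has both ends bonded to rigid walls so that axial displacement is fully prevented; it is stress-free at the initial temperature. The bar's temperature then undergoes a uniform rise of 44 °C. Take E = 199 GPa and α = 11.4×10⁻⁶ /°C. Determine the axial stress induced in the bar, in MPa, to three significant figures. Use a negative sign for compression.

-99.8 MPa

Free thermal expansion αLΔT = 11.4e-6 · 8920 · 44 = 4.474 mm.
The walls impose strain ε = −(4.474)/8920 = -5.0160e-04; σ = Eε = 199000 · -5.0160e-04 = -99.82 MPa.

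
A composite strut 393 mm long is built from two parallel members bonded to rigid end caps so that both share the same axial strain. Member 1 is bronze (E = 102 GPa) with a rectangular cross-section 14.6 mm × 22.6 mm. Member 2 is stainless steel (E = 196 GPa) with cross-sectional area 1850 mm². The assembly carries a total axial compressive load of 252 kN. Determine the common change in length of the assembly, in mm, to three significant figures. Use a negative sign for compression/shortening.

A_1 = 330 mm².
Equal strain + equilibrium ⇒ each member carries load in proportion to AE: A₁E₁ = 33660000 N, A₂E₂ = 362600000 N, ΣAE = 396300000 N.
δ = PL/ΣAE = -252000·393/396300000 = -0.2499 mm.

-0.250 mm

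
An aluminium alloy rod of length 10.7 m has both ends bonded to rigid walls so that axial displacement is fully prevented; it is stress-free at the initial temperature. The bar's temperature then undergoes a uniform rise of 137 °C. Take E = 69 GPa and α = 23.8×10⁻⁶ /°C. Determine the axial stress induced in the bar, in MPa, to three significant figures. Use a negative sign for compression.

-225 MPa

Free thermal expansion αLΔT = 23.8e-6 · 10700 · 137 = 34.89 mm.
The walls impose strain ε = −(34.89)/10700 = -3.2606e-03; σ = Eε = 69000 · -3.2606e-03 = -225 MPa.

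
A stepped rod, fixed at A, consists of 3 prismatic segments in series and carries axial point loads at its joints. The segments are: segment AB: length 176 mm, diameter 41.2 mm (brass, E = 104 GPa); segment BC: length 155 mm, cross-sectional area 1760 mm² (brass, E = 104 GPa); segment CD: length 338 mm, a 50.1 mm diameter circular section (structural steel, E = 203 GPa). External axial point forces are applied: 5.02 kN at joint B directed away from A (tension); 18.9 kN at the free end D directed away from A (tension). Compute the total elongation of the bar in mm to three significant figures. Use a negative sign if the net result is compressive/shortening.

0.0623 mm

Internal axial forces (sectioning from the free end, tension +): N_CD = 18.9 kN, N_BC = 18.9 kN, N_AB = 23.92 kN.
A_AB = 1333 mm².
A_CD = 1971 mm².
δ_AB = 23920·176/(1333·104000) = 0.03036 mm
δ_BC = 18900·155/(1760·104000) = 0.016 mm
δ_CD = 18900·338/(1971·203000) = 0.01596 mm
δ = Σδ_i = 0.06233 mm.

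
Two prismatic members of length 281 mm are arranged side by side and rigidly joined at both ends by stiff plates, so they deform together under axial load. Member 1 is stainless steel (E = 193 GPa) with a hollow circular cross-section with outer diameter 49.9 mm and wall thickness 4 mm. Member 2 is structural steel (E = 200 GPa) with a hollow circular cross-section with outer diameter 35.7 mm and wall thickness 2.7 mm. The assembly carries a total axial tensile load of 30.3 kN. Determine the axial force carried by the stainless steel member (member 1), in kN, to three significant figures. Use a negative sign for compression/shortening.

20.2 kN

A_1 = 576.8 mm².
A_2 = 279.9 mm².
Equal strain + equilibrium ⇒ each member carries load in proportion to AE: A₁E₁ = 111300000 N, A₂E₂ = 55980000 N, ΣAE = 167300000 N.
F₁ = P·A₁E₁/ΣAE = 30300·111300000/167300000 = 20160 N.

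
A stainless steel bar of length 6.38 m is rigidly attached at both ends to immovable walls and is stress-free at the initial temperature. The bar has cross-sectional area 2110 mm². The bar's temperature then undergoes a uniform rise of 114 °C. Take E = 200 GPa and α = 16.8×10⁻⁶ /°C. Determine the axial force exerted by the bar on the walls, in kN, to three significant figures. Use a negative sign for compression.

-808 kN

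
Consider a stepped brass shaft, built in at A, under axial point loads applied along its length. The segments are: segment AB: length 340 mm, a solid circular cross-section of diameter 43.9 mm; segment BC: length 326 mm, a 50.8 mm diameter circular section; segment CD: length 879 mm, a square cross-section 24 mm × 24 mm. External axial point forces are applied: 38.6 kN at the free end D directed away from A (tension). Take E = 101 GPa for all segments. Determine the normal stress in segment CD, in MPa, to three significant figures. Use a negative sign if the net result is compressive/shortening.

67.0 MPa

Internal axial forces (sectioning from the free end, tension +): N_CD = 38.6 kN, N_BC = 38.6 kN, N_AB = 38.6 kN.
A_CD = 576 mm².
σ_CD = N_CD/A_CD = 38600/576 = 67.01 MPa.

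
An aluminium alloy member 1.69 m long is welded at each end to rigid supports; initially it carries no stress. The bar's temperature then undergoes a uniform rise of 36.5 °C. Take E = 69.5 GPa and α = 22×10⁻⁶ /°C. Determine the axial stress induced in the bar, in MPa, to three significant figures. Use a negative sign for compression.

Free thermal expansion αLΔT = 22e-6 · 1690 · 36.5 = 1.357 mm.
The walls impose strain ε = −(1.357)/1690 = -8.0300e-04; σ = Eε = 69500 · -8.0300e-04 = -55.81 MPa.

-55.8 MPa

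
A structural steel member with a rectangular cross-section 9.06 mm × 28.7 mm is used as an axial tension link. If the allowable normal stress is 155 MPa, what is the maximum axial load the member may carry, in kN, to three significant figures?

A = 260 mm².
P_max = σ_allow · A = 155 · 260 = 40300 N = 40.3 kN.

40.3 kN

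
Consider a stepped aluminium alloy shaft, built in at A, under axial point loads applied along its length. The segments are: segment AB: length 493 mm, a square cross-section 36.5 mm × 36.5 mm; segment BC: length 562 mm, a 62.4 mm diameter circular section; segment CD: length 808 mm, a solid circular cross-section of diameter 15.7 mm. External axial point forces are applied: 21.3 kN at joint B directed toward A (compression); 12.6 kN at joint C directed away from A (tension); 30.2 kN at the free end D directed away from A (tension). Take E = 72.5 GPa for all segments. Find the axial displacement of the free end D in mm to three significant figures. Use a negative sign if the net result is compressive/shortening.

Internal axial forces (sectioning from the free end, tension +): N_CD = 30.2 kN, N_BC = 42.8 kN, N_AB = 21.5 kN.
A_AB = 1332 mm².
A_BC = 3058 mm².
A_CD = 193.6 mm².
δ_AB = 21500·493/(1332·72500) = 0.1097 mm
δ_BC = 42800·562/(3058·72500) = 0.1085 mm
δ_CD = 30200·808/(193.6·72500) = 1.739 mm
δ = Σδ_i = 1.957 mm.

1.96 mm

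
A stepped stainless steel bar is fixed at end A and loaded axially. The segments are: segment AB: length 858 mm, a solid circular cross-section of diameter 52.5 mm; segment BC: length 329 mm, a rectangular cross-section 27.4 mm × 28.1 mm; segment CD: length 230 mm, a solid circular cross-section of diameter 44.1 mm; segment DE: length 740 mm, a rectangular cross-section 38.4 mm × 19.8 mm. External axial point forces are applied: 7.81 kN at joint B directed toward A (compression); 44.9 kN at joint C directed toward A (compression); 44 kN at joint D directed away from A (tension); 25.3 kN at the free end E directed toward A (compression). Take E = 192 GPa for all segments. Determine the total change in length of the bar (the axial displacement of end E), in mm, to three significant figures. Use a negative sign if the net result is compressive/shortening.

Internal axial forces (sectioning from the free end, tension +): N_DE = -25.3 kN, N_CD = 18.7 kN, N_BC = -26.2 kN, N_AB = -34.01 kN.
A_AB = 2165 mm².
A_BC = 769.9 mm².
A_CD = 1527 mm².
A_DE = 760.3 mm².
δ_AB = -34010·858/(2165·192000) = -0.07021 mm
δ_BC = -26200·329/(769.9·192000) = -0.05831 mm
δ_CD = 18700·230/(1527·192000) = 0.01467 mm
δ_DE = -25300·740/(760.3·192000) = -0.1282 mm
δ = Σδ_i = -0.2421 mm.

-0.242 mm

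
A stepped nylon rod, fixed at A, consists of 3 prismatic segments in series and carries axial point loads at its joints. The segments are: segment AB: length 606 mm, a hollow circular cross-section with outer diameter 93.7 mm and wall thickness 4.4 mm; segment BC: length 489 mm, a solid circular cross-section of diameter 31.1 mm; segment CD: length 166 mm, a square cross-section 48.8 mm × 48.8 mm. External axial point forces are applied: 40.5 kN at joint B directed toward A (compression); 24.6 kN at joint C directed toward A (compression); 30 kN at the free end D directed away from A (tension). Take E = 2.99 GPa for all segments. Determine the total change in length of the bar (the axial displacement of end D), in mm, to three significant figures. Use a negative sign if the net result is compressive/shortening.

-3.90 mm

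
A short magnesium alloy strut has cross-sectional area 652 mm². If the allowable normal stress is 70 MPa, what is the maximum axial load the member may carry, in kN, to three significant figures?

P_max = σ_allow · A = 70 · 652 = 45640 N = 45.64 kN.

45.6 kN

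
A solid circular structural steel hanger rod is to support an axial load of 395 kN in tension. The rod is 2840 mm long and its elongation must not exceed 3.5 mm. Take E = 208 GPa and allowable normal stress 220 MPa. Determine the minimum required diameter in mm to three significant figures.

47.8 mm

Required area A ≥ P/σ_allow = 395000/220 = 1795 mm².
For a solid circular section, d ≥ √(4A/π) = 47.81 mm.
Elongation limit: A ≥ PL/(Eδ_allow) = 395000·2840/(208000·3.5) = 1541 mm² ⇒ d ≥ 44.29 mm.
The stress limit governs.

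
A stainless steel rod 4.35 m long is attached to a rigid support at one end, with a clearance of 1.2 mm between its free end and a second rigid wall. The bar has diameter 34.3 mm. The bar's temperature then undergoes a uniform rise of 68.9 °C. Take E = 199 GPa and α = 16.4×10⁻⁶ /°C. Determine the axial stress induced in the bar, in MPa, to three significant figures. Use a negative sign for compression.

-170 MPa

Free thermal expansion αLΔT = 16.4e-6 · 4350 · 68.9 = 4.915 mm.
The walls engage after the gap closes; constrained expansion = 4.915 − 1.2 = 3.715 mm.
The walls impose strain ε = −(3.715)/4350 = -8.5410e-04; σ = Eε = 199000 · -8.5410e-04 = -170 MPa.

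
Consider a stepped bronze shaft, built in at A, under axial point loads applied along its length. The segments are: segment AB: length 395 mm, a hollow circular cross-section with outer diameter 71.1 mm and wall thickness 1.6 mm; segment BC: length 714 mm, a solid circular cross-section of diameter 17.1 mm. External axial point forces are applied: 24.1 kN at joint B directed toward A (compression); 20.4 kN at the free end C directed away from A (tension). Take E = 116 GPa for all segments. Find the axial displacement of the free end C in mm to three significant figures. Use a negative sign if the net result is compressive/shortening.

0.511 mm

Internal axial forces (sectioning from the free end, tension +): N_BC = 20.4 kN, N_AB = -3.7 kN.
A_AB = 349.3 mm².
A_BC = 229.7 mm².
δ_AB = -3700·395/(349.3·116000) = -0.03607 mm
δ_BC = 20400·714/(229.7·116000) = 0.5467 mm
δ = Σδ_i = 0.5107 mm.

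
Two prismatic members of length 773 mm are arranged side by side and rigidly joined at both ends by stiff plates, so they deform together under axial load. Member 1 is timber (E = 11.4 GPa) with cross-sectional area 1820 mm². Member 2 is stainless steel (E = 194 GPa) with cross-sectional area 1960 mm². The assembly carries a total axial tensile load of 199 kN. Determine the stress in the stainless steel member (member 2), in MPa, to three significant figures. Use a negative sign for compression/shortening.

96.3 MPa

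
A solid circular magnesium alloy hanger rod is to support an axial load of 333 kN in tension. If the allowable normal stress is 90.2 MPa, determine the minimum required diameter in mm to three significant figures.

Required area A ≥ P/σ_allow = 333000/90.2 = 3692 mm².
For a solid circular section, d ≥ √(4A/π) = 68.56 mm.

68.6 mm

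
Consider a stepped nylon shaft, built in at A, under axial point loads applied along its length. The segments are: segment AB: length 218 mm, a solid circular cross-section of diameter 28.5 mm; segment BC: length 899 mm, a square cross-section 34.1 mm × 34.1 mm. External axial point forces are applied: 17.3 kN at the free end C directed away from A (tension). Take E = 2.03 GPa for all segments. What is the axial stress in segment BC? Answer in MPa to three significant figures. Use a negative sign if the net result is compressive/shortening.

14.9 MPa

Internal axial forces (sectioning from the free end, tension +): N_BC = 17.3 kN, N_AB = 17.3 kN.
A_BC = 1163 mm².
σ_BC = N_BC/A_BC = 17300/1163 = 14.88 MPa.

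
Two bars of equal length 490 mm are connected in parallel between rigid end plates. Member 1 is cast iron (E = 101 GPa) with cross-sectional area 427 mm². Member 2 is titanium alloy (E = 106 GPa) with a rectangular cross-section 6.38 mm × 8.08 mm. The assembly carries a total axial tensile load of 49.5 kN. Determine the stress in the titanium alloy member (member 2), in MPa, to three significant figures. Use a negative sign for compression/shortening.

A_2 = 51.55 mm².
Equal strain + equilibrium ⇒ each member carries load in proportion to AE: A₁E₁ = 43130000 N, A₂E₂ = 5464000 N, ΣAE = 48590000 N.
σ₂ = P·E₂/ΣAE = 49500·106000/48590000 = 108 MPa.

108 MPa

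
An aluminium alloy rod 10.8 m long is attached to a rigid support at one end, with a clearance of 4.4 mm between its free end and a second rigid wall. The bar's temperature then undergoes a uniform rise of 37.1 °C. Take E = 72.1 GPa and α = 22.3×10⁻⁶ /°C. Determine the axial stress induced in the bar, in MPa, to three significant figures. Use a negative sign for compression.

-30.3 MPa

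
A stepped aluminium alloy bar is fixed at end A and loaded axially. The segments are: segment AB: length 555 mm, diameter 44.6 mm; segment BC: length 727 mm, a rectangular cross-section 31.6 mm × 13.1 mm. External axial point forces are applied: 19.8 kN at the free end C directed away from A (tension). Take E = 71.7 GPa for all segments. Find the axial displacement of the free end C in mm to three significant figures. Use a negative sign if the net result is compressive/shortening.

0.583 mm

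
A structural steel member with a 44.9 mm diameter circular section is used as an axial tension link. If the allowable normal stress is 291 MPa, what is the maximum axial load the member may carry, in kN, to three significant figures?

461 kN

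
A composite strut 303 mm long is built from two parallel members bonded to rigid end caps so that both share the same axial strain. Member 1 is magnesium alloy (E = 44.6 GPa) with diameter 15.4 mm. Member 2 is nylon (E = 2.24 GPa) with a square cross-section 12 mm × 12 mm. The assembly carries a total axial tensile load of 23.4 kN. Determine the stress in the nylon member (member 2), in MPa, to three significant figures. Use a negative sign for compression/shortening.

6.07 MPa

A_1 = 186.3 mm².
A_2 = 144 mm².
Equal strain + equilibrium ⇒ each member carries load in proportion to AE: A₁E₁ = 8307000 N, A₂E₂ = 322600 N, ΣAE = 8630000 N.
σ₂ = P·E₂/ΣAE = 23400·2240/8630000 = 6.074 MPa.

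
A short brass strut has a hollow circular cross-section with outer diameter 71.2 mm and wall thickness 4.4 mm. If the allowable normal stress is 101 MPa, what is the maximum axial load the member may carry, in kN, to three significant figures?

A = 923.4 mm².
P_max = σ_allow · A = 101 · 923.4 = 93260 N = 93.26 kN.

93.3 kN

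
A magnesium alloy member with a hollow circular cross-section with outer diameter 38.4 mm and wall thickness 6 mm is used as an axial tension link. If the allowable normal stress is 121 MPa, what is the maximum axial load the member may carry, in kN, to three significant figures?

73.9 kN

A = 610.7 mm².
P_max = σ_allow · A = 121 · 610.7 = 73900 N = 73.9 kN.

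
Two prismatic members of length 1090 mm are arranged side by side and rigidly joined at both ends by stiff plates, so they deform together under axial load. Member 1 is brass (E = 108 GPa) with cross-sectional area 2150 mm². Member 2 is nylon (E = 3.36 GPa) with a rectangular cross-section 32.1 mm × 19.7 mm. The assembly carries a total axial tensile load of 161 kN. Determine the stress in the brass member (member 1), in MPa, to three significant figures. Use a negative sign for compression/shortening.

74.2 MPa

A_2 = 632.4 mm².
Equal strain + equilibrium ⇒ each member carries load in proportion to AE: A₁E₁ = 232200000 N, A₂E₂ = 2125000 N, ΣAE = 234300000 N.
σ₁ = P·E₁/ΣAE = 161000·108000/234300000 = 74.2 MPa.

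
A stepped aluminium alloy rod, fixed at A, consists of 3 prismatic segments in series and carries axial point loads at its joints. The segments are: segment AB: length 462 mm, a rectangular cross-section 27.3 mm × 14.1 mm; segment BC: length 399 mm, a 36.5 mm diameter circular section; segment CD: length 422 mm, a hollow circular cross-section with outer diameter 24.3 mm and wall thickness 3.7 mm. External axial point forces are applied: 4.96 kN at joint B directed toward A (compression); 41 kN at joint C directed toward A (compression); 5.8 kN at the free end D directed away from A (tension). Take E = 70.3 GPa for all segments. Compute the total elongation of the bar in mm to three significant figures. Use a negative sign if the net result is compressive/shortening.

-0.731 mm

Internal axial forces (sectioning from the free end, tension +): N_CD = 5.8 kN, N_BC = -35.2 kN, N_AB = -40.16 kN.
A_AB = 384.9 mm².
A_BC = 1046 mm².
A_CD = 239.5 mm².
δ_AB = -40160·462/(384.9·70300) = -0.6856 mm
δ_BC = -35200·399/(1046·70300) = -0.1909 mm
δ_CD = 5800·422/(239.5·70300) = 0.1454 mm
δ = Σδ_i = -0.7312 mm.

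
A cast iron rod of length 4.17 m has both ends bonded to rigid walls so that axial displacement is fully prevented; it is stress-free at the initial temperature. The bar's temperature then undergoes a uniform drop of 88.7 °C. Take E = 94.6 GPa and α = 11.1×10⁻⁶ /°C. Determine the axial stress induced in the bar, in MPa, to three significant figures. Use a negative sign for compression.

93.1 MPa

Free thermal expansion αLΔT = 11.1e-6 · 4170 · -88.7 = -4.106 mm.
The walls impose strain ε = −(-4.106)/4170 = 9.8457e-04; σ = Eε = 94600 · 9.8457e-04 = 93.14 MPa.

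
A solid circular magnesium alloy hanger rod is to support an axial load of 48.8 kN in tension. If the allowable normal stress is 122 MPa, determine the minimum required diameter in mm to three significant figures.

Required area A ≥ P/σ_allow = 48800/122 = 400 mm².
For a solid circular section, d ≥ √(4A/π) = 22.57 mm.

22.6 mm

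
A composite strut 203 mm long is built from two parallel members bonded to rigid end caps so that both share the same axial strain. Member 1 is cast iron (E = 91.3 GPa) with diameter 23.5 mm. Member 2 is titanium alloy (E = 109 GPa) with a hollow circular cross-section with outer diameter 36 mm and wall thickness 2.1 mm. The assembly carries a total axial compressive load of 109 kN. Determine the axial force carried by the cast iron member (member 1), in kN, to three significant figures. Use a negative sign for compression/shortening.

A_1 = 433.7 mm².
A_2 = 223.6 mm².
Equal strain + equilibrium ⇒ each member carries load in proportion to AE: A₁E₁ = 39600000 N, A₂E₂ = 24380000 N, ΣAE = 63980000 N.
F₁ = P·A₁E₁/ΣAE = -109000·39600000/63980000 = -67470 N.

-67.5 kN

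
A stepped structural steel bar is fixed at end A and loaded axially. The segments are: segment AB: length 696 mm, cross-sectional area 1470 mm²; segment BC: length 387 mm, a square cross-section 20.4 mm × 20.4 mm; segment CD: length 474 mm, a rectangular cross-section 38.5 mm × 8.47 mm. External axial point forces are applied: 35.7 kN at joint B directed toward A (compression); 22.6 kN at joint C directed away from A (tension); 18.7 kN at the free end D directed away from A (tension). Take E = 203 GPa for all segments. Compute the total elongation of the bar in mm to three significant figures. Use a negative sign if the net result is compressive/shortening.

0.336 mm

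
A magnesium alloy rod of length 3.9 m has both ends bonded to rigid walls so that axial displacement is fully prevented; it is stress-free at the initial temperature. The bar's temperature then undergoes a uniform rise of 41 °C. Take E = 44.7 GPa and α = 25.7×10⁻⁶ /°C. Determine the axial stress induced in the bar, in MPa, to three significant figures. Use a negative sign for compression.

-47.1 MPa

Free thermal expansion αLΔT = 25.7e-6 · 3900 · 41 = 4.109 mm.
The walls impose strain ε = −(4.109)/3900 = -1.0537e-03; σ = Eε = 44700 · -1.0537e-03 = -47.1 MPa.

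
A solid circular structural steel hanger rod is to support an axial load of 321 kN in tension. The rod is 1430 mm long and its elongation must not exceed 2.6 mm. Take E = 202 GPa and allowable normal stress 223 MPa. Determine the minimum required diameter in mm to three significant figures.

Required area A ≥ P/σ_allow = 321000/223 = 1439 mm².
For a solid circular section, d ≥ √(4A/π) = 42.81 mm.
Elongation limit: A ≥ PL/(Eδ_allow) = 321000·1430/(202000·2.6) = 874 mm² ⇒ d ≥ 33.36 mm.
The stress limit governs.

42.8 mm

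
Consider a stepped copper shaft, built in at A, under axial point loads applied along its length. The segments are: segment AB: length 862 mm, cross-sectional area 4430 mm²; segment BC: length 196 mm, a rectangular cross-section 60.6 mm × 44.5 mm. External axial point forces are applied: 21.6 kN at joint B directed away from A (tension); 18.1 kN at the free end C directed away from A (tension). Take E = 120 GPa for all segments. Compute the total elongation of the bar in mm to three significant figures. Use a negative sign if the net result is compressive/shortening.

Internal axial forces (sectioning from the free end, tension +): N_BC = 18.1 kN, N_AB = 39.7 kN.
A_BC = 2697 mm².
δ_AB = 39700·862/(4430·120000) = 0.06437 mm
δ_BC = 18100·196/(2697·120000) = 0.01096 mm
δ = Σδ_i = 0.07534 mm.

0.0753 mm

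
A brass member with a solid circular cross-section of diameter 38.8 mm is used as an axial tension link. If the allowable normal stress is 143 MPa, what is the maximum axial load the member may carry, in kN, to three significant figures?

A = 1182 mm².
P_max = σ_allow · A = 143 · 1182 = 169100 N = 169.1 kN.

169 kN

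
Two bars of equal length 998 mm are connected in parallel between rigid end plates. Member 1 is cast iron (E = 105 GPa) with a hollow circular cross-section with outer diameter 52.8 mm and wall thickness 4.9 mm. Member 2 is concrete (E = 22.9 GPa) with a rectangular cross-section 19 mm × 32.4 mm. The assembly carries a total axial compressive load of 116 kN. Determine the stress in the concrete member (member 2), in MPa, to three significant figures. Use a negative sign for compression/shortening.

A_1 = 737.4 mm².
A_2 = 615.6 mm².
Equal strain + equilibrium ⇒ each member carries load in proportion to AE: A₁E₁ = 77420000 N, A₂E₂ = 14100000 N, ΣAE = 91520000 N.
σ₂ = P·E₂/ΣAE = -116000·22900/91520000 = -29.03 MPa.

-29.0 MPa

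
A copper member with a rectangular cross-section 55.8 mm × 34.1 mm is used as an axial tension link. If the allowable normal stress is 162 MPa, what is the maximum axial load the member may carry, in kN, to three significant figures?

308 kN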